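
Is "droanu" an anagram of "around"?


Word 1: "around" → sorted: adnoru
Word 2: "droanu" → sorted: adnoru
Same letters? adnoru == adnoru
Anagram = Yes


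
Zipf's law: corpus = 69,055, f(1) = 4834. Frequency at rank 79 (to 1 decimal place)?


Zipf's law: f(r) = f(1) / r
f(1) = 4834
f(79) = 4834 / 79
= 61.2 occurrences


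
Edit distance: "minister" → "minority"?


Word 1: "minister" (length 8)
Word 2: "minority" (length 8)
One optimal edit sequence (insert/delete/substitute each cost 1):
  1. keep 'm'
  2. keep 'i'
  3. keep 'n'
  4. substitute 'i' -> 'o'  (+1)
  5. substitute 's' -> 'r'  (+1)
  6. substitute 't' -> 'i'  (+1)
  7. substitute 'e' -> 't'  (+1)
  8. substitute 'r' -> 'y'  (+1)
Total edit operations: 5
Edit distance = 5


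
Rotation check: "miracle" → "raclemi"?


Word: "miracle", Candidate: "raclemi"
Method: check if candidate is substring of word+word
"miraclemiracle" contains "raclemi"? Yes
Is rotation = Yes


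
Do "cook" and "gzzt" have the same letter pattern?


Pattern of "cook": [0, 1, 1, 2]
Pattern of "gzzt": [0, 1, 1, 2]
Patterns match
Same pattern = Yes


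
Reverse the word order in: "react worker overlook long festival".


Original: "react worker overlook long festival"
Words (1..n): react | worker | overlook | long | festival
Reversed (n..1): festival | long | overlook | worker | react
Result = "festival long overlook worker react"


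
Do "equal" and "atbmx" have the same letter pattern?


Pattern of "equal": [0, 1, 2, 3, 4]
Pattern of "atbmx": [0, 1, 2, 3, 4]
Patterns match
Same pattern = Yes


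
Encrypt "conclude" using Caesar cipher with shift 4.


Word: "conclude"
Shift: 4
Each letter → (letter + shift) mod 26:
  'c' (2) + 4 = 6 → 'g'
  'o' (14) + 4 = 18 → 's'
  'n' (13) + 4 = 17 → 'r'
  'c' (2) + 4 = 6 → 'g'
  'l' (11) + 4 = 15 → 'p'
  'u' (20) + 4 = 24 → 'y'
  'd' (3) + 4 = 7 → 'h'
  'e' (4) + 4 = 8 → 'i'
Result = "gsrgpyhi"


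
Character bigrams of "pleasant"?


Word: "pleasant" (length 8)
Number of bigrams = 8 - 2 + 1 = 7
  Position 0: "pl"
  Position 1: "le"
  Position 2: "ea"
  Position 3: "as"
  Position 4: "sa"
  Position 5: "an"
  Position 6: "nt"
Bigrams = "pl", "le", "ea", "as", "sa", "an", "nt"


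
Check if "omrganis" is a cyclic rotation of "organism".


Word: "organism", Candidate: "omrganis"
Method: check if candidate is substring of word+word
"organismorganism" contains "omrganis"? No
Is rotation = No


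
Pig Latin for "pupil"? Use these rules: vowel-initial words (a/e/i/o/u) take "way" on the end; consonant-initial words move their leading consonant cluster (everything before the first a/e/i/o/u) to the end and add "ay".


Word: "pupil"
Starts with consonant(s) → move to end, add 'ay'
Consonant cluster: "p"
Pig Latin = "upilpay"


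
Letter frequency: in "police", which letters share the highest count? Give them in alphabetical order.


Word: "police"
Letter counts:
  'c': 1
  'e': 1
  'i': 1
  'l': 1
  'o': 1
  'p': 1
Maximum count = 1
Most frequent = 'c', 'e', 'i', 'l', 'o', 'p' (1 time each)


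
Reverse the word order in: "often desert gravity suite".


Original: "often desert gravity suite"
Words (1..n): often | desert | gravity | suite
Reversed (n..1): suite | gravity | desert | often
Result = "suite gravity desert often"


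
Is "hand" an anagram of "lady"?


Word 1: "lady" → sorted: adly
Word 2: "hand" → sorted: adhn
Same letters? adly != adhn
Anagram = No


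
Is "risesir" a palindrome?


Word: "risesir"
Reversed: "risesir"
Forward == Backward? risesir == risesir
Palindrome = Yes


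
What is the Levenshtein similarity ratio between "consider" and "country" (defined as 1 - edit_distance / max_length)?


Word 1: "consider" (length 8)
Word 2: "country" (length 7)
One optimal edit sequence:
  1. keep 'c'
  2. keep 'o'
  3. delete 'n'  (+1)
  4. substitute 's' -> 'u'  (+1)
  5. substitute 'i' -> 'n'  (+1)
  6. substitute 'd' -> 't'  (+1)
  7. substitute 'e' -> 'r'  (+1)
  8. substitute 'r' -> 'y'  (+1)
Edit distance = 6
Max length = max(8, 7) = 8
Similarity = 1 - 6/8
= 0.2500


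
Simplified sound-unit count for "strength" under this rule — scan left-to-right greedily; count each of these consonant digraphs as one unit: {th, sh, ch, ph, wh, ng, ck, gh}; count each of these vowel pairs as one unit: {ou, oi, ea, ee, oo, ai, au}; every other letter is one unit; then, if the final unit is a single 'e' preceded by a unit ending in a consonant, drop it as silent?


Word: "strength" (8 letters)
Left-to-right scan:
  1. 's' (letter)
  2. 't' (letter)
  3. 'r' (letter)
  4. 'e' (letter)
  5. 'ng' (digraph)
  6. 'th' (digraph)
Units from scan: 6
Sound units = 6 units


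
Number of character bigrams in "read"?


Word: "read" (length 4)
Number of 2-grams = length - 2 + 1 = 4 - 2 + 1
= 3


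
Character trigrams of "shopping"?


Word: "shopping" (length 8)
Number of trigrams = 8 - 3 + 1 = 6
  Position 0: "sho"
  Position 1: "hop"
  Position 2: "opp"
  Position 3: "ppi"
  Position 4: "pin"
  Position 5: "ing"
Trigrams = "sho", "hop", "opp", "ppi", "pin", "ing"


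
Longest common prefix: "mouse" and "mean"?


Word 1: "mouse"
Word 2: "mean"
Comparing from start:
  Pos 0: 'm' == 'm'
  Pos 1: 'o' != 'e' (stop)
LCP = "m" (length 1)


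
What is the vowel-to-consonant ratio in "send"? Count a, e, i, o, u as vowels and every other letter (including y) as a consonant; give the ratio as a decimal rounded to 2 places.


Word: "send"
Vowels (a,e,i,o,u): 1
Consonants: 3
Ratio = 1/3
= 0.33


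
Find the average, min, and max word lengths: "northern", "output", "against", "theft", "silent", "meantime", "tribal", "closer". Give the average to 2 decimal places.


Lengths: "northern"=8, "output"=6, "against"=7, "theft"=5, "silent"=6, "meantime"=8, "tribal"=6, "closer"=6
Sum = 52, Count = 8
Average = 52/8 = 6.50
= avg=6.50, min=5, max=8


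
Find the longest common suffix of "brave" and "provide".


Word 1: "brave"
Word 2: "provide"
Comparing from end:
  Pos -1: 'e' == 'e'
  Pos -2: 'v' != 'd' (stop)
LCS = "e" (length 1)


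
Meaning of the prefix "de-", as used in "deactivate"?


Prefix: de-
Example: deactivate (de- + activate)
Meaning = remove / reverse


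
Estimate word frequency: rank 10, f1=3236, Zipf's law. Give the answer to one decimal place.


Zipf's law: f(r) = f(1) / r
f(1) = 3236
f(10) = 3236 / 10
= 323.6 occurrences


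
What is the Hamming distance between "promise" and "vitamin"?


Comparing character by character (same length = 7):
  Pos 0: 'p' vs 'v' !=
  Pos 1: 'r' vs 'i' !=
  Pos 2: 'o' vs 't' !=
  Pos 3: 'm' vs 'a' !=
  Pos 4: 'i' vs 'm' !=
  Pos 5: 's' vs 'i' !=
  Pos 6: 'e' vs 'n' !=
Hamming distance = 7


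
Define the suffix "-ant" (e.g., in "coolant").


Suffix: -ant
Example: coolant (cool + -ant)
Meaning = one who / that which


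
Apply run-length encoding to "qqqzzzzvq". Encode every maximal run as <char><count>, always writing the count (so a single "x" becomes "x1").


String: "qqqzzzzvq"
Scanning for consecutive runs:
  'q' x 3
  'z' x 4
  'v' x 1
  'q' x 1
RLE = "q3z4v1q1"


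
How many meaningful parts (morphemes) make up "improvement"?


Word: "improvement"
Morphemes: improve + -ment
Each morpheme carries meaning
= 2 morphemes


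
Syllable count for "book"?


Word: "book"
Syllable breakdown: book
Counting: 1 part
= 1 syllable


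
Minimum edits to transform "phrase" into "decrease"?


Word 1: "phrase" (length 6)
Word 2: "decrease" (length 8)
One optimal edit sequence (insert/delete/substitute each cost 1):
  1. insert 'd'  (+1)
  2. substitute 'p' -> 'e'  (+1)
  3. substitute 'h' -> 'c'  (+1)
  4. keep 'r'
  5. insert 'e'  (+1)
  6. keep 'a'
  7. keep 's'
  8. keep 'e'
Total edit operations: 4
Edit distance = 4


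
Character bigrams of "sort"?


Word: "sort" (length 4)
Number of bigrams = 4 - 2 + 1 = 3
  Position 0: "so"
  Position 1: "or"
  Position 2: "rt"
Bigrams = "so", "or", "rt"


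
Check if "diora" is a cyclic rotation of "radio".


Word: "radio", Candidate: "diora"
Method: check if candidate is substring of word+word
"radioradio" contains "diora"? Yes
Is rotation = Yes


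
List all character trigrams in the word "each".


Word: "each" (length 4)
Number of trigrams = 4 - 3 + 1 = 2
  Position 0: "eac"
  Position 1: "ach"
Trigrams = "eac", "ach"


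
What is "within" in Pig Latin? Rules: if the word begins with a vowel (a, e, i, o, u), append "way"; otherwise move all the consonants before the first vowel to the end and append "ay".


Word: "within"
Starts with consonant(s) → move to end, add 'ay'
Consonant cluster: "w"
Pig Latin = "ithinway"


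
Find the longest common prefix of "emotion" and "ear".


Word 1: "emotion"
Word 2: "ear"
Comparing from start:
  Pos 0: 'e' == 'e'
  Pos 1: 'm' != 'a' (stop)
LCP = "e" (length 1)


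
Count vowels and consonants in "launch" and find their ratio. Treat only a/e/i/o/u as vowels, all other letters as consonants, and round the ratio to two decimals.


Word: "launch"
Vowels (a,e,i,o,u): 2
Consonants: 4
Ratio = 2/4
= 0.50


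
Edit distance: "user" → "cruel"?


Word 1: "user" (length 4)
Word 2: "cruel" (length 5)
One optimal edit sequence (insert/delete/substitute each cost 1):
  1. insert 'c'  (+1)
  2. substitute 'u' -> 'r'  (+1)
  3. substitute 's' -> 'u'  (+1)
  4. keep 'e'
  5. substitute 'r' -> 'l'  (+1)
Total edit operations: 4
Edit distance = 4


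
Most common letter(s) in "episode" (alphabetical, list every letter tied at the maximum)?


Word: "episode"
Letter counts:
  'd': 1
  'e': 2
  'i': 1
  'o': 1
  'p': 1
  's': 1
Maximum count = 2
Most frequent = 'e' (2 times each)


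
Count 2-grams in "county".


Word: "county" (length 6)
Number of 2-grams = length - 2 + 1 = 6 - 2 + 1
= 5


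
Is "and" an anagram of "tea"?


Word 1: "tea" → sorted: aet
Word 2: "and" → sorted: adn
Same letters? aet != adn
Anagram = No


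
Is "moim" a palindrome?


Word: "moim"
Reversed: "miom"
Forward == Backward? moim != miom
Palindrome = No


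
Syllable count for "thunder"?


Word: "thunder"
Syllable breakdown: thun · der
Counting: 2 parts
= 2 syllables


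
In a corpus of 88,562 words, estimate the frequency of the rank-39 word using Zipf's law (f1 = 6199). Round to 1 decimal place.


Zipf's law: f(r) = f(1) / r
f(1) = 6199
f(39) = 6199 / 39
= 158.9 occurrences


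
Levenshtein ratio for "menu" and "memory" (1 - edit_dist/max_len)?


Word 1: "menu" (length 4)
Word 2: "memory" (length 6)
One optimal edit sequence:
  1. keep 'm'
  2. keep 'e'
  3. insert 'm'  (+1)
  4. insert 'o'  (+1)
  5. substitute 'n' -> 'r'  (+1)
  6. substitute 'u' -> 'y'  (+1)
Edit distance = 4
Max length = max(4, 6) = 6
Similarity = 1 - 4/6
= 0.3333


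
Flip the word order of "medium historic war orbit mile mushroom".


Original: "medium historic war orbit mile mushroom"
Words (1..n): medium | historic | war | orbit | mile | mushroom
Reversed (n..1): mushroom | mile | orbit | war | historic | medium
Result = "mushroom mile orbit war historic medium"


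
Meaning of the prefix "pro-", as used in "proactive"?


Prefix: pro-
Example: proactive (pro- + active)
Meaning = forward / in favor of


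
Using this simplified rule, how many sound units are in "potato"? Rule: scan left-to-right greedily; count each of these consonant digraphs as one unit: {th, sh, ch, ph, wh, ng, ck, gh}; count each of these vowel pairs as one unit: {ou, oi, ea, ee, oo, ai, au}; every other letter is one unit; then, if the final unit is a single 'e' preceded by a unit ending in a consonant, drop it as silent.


Word: "potato" (6 letters)
Left-to-right scan:
  1. 'p' (letter)
  2. 'o' (letter)
  3. 't' (letter)
  4. 'a' (letter)
  5. 't' (letter)
  6. 'o' (letter)
Units from scan: 6
Sound units = 6 units


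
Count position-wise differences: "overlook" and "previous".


Comparing character by character (same length = 8):
  Pos 0: 'o' vs 'p' !=
  Pos 1: 'v' vs 'r' !=
  Pos 2: 'e' vs 'e' =
  Pos 3: 'r' vs 'v' !=
  Pos 4: 'l' vs 'i' !=
  Pos 5: 'o' vs 'o' =
  Pos 6: 'o' vs 'u' !=
  Pos 7: 'k' vs 's' !=
Hamming distance = 6


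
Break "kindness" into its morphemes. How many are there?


Word: "kindness"
Morphemes: kind + -ness
Each morpheme carries meaning
= 2 morphemes


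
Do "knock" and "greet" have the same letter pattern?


Pattern of "knock": [0, 1, 2, 3, 0]
Pattern of "greet": [0, 1, 2, 2, 3]
Patterns do not match
Same pattern = No


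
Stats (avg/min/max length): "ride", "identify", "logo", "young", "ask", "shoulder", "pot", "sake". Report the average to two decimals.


Lengths: "ride"=4, "identify"=8, "logo"=4, "young"=5, "ask"=3, "shoulder"=8, "pot"=3, "sake"=4
Sum = 39, Count = 8
Average = 39/8 = 4.88
= avg=4.88, min=3, max=8


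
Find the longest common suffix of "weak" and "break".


Word 1: "weak"
Word 2: "break"
Comparing from end:
  Pos -1: 'k' == 'k'
  Pos -2: 'a' == 'a'
  Pos -3: 'e' == 'e'
  Pos -4: 'w' != 'r' (stop)
LCS = "eak" (length 3)


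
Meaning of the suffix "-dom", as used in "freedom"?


Suffix: -dom
As in: freedom -> free + -dom
Meaning = state / realm


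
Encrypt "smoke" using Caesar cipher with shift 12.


Word: "smoke"
Shift: 12
Each letter → (letter + shift) mod 26:
  's' (18) + 12 = 4 → 'e'
  'm' (12) + 12 = 24 → 'y'
  'o' (14) + 12 = 0 → 'a'
  'k' (10) + 12 = 22 → 'w'
  'e' (4) + 12 = 16 → 'q'
Result = "eyawq"


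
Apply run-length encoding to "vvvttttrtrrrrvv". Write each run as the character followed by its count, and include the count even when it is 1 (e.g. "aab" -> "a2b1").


String: "vvvttttrtrrrrvv"
Scanning for consecutive runs:
  'v' x 3
  't' x 4
  'r' x 1
  't' x 1
  'r' x 4
  'v' x 2
RLE = "v3t4r1t1r4v2"


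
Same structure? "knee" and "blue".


Pattern of "knee": [0, 1, 2, 2]
Pattern of "blue": [0, 1, 2, 3]
Patterns do not match
Same pattern = No


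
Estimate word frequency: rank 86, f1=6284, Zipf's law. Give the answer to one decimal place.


Zipf's law: f(r) = f(1) / r
f(1) = 6284
f(86) = 6284 / 86
= 73.1 occurrences


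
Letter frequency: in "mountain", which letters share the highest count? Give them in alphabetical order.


Word: "mountain"
Letter counts:
  'a': 1
  'i': 1
  'm': 1
  'n': 2
  'o': 1
  't': 1
  'u': 1
Maximum count = 2
Most frequent = 'n' (2 times each)


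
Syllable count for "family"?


Word: "family"
Syllable breakdown: fam / i / ly
Counting: 3 parts
= 3 syllables


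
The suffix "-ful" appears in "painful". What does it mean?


Suffix: -ful
As in: painful -> pain + -ful
Meaning = full of


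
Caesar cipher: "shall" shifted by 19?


Word: "shall"
Shift: 19
Each letter → (letter + shift) mod 26:
  's' (18) + 19 = 11 → 'l'
  'h' (7) + 19 = 0 → 'a'
  'a' (0) + 19 = 19 → 't'
  'l' (11) + 19 = 4 → 'e'
  'l' (11) + 19 = 4 → 'e'
Result = "latee"


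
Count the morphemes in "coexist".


Word: "coexist"
Morphemes: co- + exist
Each morpheme carries meaning
= 2 morphemes


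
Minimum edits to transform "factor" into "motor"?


Word 1: "factor" (length 6)
Word 2: "motor" (length 5)
One optimal edit sequence (insert/delete/substitute each cost 1):
  1. delete 'f'  (+1)
  2. substitute 'a' -> 'm'  (+1)
  3. substitute 'c' -> 'o'  (+1)
  4. keep 't'
  5. keep 'o'
  6. keep 'r'
Total edit operations: 3
Edit distance = 3


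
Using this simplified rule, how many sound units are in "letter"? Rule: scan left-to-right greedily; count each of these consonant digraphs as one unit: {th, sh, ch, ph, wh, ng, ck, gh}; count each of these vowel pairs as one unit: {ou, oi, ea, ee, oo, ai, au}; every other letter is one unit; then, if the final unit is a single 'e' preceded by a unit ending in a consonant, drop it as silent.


Word: "letter" (6 letters)
Left-to-right scan:
  (1) 'l' (letter)
  (2) 'e' (letter)
  (3) 't' (letter)
  (4) 't' (letter)
  (5) 'e' (letter)
  (6) 'r' (letter)
Units from scan: 6
Sound units = 6 units


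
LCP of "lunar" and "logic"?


Word 1: "lunar"
Word 2: "logic"
Comparing from start:
  Pos 0: 'l' == 'l'
  Pos 1: 'u' != 'o' (stop)
LCP = "l" (length 1)


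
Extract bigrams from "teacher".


Word: "teacher" (length 7)
Number of bigrams = 7 - 2 + 1 = 6
  Position 0: "te"
  Position 1: "ea"
  Position 2: "ac"
  Position 3: "ch"
  Position 4: "he"
  Position 5: "er"
Bigrams = "te", "ea", "ac", "ch", "he", "er"


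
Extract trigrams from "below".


Word: "below" (length 5)
Number of trigrams = 5 - 3 + 1 = 3
  Position 0: "bel"
  Position 1: "elo"
  Position 2: "low"
Trigrams = "bel", "elo", "low"


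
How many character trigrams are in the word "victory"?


Word: "victory" (length 7)
Number of 3-grams = length - 3 + 1 = 7 - 3 + 1
= 5


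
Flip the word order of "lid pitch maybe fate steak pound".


Original: "lid pitch maybe fate steak pound"
Words (1..n): lid | pitch | maybe | fate | steak | pound
Reversed (n..1): pound | steak | fate | maybe | pitch | lid
Result = "pound steak fate maybe pitch lid"


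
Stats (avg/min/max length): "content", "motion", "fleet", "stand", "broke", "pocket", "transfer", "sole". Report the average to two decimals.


Lengths: "content"=7, "motion"=6, "fleet"=5, "stand"=5, "broke"=5, "pocket"=6, "transfer"=8, "sole"=4
Sum = 46, Count = 8
Average = 46/8 = 5.75
= avg=5.75, min=4, max=8


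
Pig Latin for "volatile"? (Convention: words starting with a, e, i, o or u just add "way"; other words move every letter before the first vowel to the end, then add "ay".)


Word: "volatile"
Starts with consonant(s) → move to end, add 'ay'
Consonant cluster: "v"
Pig Latin = "olatilevay"


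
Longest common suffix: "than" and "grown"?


Word 1: "than"
Word 2: "grown"
Comparing from end:
  Pos -1: 'n' == 'n'
  Pos -2: 'a' != 'w' (stop)
LCS = "n" (length 1)


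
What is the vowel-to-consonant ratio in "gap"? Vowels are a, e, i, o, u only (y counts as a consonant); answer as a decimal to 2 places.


Word: "gap"
Vowels (a,e,i,o,u): 1
Consonants: 2
Ratio = 1/2
= 0.50


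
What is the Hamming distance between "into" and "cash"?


Comparing character by character (same length = 4):
  Pos 0: 'i' vs 'c' !=
  Pos 1: 'n' vs 'a' !=
  Pos 2: 't' vs 's' !=
  Pos 3: 'o' vs 'h' !=
Hamming distance = 4


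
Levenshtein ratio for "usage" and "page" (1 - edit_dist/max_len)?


Word 1: "usage" (length 5)
Word 2: "page" (length 4)
One optimal edit sequence:
  1. delete 'u'  (+1)
  2. substitute 's' -> 'p'  (+1)
  3. keep 'a'
  4. keep 'g'
  5. keep 'e'
Edit distance = 2
Max length = max(5, 4) = 5
Similarity = 1 - 2/5
= 0.6000


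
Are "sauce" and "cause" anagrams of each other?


Word 1: "sauce" → sorted: acesu
Word 2: "cause" → sorted: acesu
Same letters? acesu == acesu
Anagram = Yes


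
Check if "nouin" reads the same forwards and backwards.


Word: "nouin"
Reversed: "niuon"
Forward == Backward? nouin != niuon
Palindrome = No


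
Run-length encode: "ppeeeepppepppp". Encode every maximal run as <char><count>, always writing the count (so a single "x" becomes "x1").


String: "ppeeeepppepppp"
Scanning for consecutive runs:
  'p' x 2
  'e' x 4
  'p' x 3
  'e' x 1
  'p' x 4
RLE = "p2e4p3e1p4"


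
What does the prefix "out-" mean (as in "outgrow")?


Prefix: out-
Example: outgrow = out- + grow
Meaning = surpass


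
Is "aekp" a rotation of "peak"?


Word: "peak", Candidate: "aekp"
Method: check if candidate is substring of word+word
"peakpeak" contains "aekp"? No
Is rotation = No


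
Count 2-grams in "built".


Word: "built" (length 5)
Number of 2-grams = length - 2 + 1 = 5 - 2 + 1
= 4


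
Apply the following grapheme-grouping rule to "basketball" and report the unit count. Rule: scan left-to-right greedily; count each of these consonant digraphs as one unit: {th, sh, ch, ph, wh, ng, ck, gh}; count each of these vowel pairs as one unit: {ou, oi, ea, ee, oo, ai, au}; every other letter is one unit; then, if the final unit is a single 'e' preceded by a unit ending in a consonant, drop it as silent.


Word: "basketball" (10 letters)
Left-to-right scan:
  1. 'b' (letter)
  2. 'a' (letter)
  3. 's' (letter)
  4. 'k' (letter)
  5. 'e' (letter)
  6. 't' (letter)
  7. 'b' (letter)
  8. 'a' (letter)
  9. 'l' (letter)
  10. 'l' (letter)
Units from scan: 10
Sound units = 10 units


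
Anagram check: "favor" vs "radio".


Word 1: "favor" → sorted: aforv
Word 2: "radio" → sorted: adior
Same letters? aforv != adior
Anagram = No


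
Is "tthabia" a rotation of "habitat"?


Word: "habitat", Candidate: "tthabia"
Method: check if candidate is substring of word+word
"habitathabitat" contains "tthabia"? No
Is rotation = No


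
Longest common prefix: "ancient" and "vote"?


Word 1: "ancient"
Word 2: "vote"
Comparing from start:
  Pos 0: 'a' != 'v' (stop)
LCP = "" (length 0)


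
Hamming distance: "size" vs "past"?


Comparing character by character (same length = 4):
  Pos 0: 's' vs 'p' !=
  Pos 1: 'i' vs 'a' !=
  Pos 2: 'z' vs 's' !=
  Pos 3: 'e' vs 't' !=
Hamming distance = 4


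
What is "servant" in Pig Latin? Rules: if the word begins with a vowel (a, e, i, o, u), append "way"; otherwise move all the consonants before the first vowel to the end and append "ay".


Word: "servant"
Starts with consonant(s) → move to end, add 'ay'
Consonant cluster: "s"
Pig Latin = "ervantsay"


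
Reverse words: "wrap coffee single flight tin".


Original: "wrap coffee single flight tin"
Words (1..n): wrap | coffee | single | flight | tin
Reversed (n..1): tin | flight | single | coffee | wrap
Result = "tin flight single coffee wrap"


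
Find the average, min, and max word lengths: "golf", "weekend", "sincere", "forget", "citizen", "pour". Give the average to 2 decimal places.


Lengths: "golf"=4, "weekend"=7, "sincere"=7, "forget"=6, "citizen"=7, "pour"=4
Sum = 35, Count = 6
Average = 35/6 = 5.83
= avg=5.83, min=4, max=7


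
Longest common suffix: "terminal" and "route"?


Word 1: "terminal"
Word 2: "route"
Comparing from end:
  Pos -1: 'l' != 'e' (stop)
LCS = "" (length 0)


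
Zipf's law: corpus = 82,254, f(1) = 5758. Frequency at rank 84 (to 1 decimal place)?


Zipf's law: f(r) = f(1) / r
f(1) = 5758
f(84) = 5758 / 84
= 68.5 occurrences


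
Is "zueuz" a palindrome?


Word: "zueuz"
Reversed: "zueuz"
Forward == Backward? zueuz == zueuz
Palindrome = Yes


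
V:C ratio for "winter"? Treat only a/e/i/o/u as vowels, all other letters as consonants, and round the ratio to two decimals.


Word: "winter"
Vowels (a,e,i,o,u): 2
Consonants: 4
Ratio = 2/4
= 0.50


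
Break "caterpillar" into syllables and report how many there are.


Word: "caterpillar"
Syllable breakdown: cat · er · pil · lar
Counting: 4 parts
= 4 syllables


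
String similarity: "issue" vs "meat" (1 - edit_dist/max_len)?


Word 1: "issue" (length 5)
Word 2: "meat" (length 4)
One optimal edit sequence:
  1. delete 'i'  (+1)
  2. substitute 's' -> 'm'  (+1)
  3. substitute 's' -> 'e'  (+1)
  4. substitute 'u' -> 'a'  (+1)
  5. substitute 'e' -> 't'  (+1)
Edit distance = 5
Max length = max(5, 4) = 5
Similarity = 1 - 5/5
= 0.0000


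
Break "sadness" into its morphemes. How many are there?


Word: "sadness"
Morphemes: sad / -ness
Each morpheme carries meaning
= 2 morphemes


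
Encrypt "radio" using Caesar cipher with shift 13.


Word: "radio"
Shift: 13
Each letter → (letter + shift) mod 26:
  'r' (17) + 13 = 4 → 'e'
  'a' (0) + 13 = 13 → 'n'
  'd' (3) + 13 = 16 → 'q'
  'i' (8) + 13 = 21 → 'v'
  'o' (14) + 13 = 1 → 'b'
Result = "enqvb"


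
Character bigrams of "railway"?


Word: "railway" (length 7)
Number of bigrams = 7 - 2 + 1 = 6
  Position 0: "ra"
  Position 1: "ai"
  Position 2: "il"
  Position 3: "lw"
  Position 4: "wa"
  Position 5: "ay"
Bigrams = "ra", "ai", "il", "lw", "wa", "ay"


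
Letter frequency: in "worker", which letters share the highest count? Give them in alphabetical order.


Word: "worker"
Letter counts:
  'e': 1
  'k': 1
  'o': 1
  'r': 2
  'w': 1
Maximum count = 2
Most frequent = 'r' (2 times each)


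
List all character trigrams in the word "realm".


Word: "realm" (length 5)
Number of trigrams = 5 - 3 + 1 = 3
  Position 0: "rea"
  Position 1: "eal"
  Position 2: "alm"
Trigrams = "rea", "eal", "alm"


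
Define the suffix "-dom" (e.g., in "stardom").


Suffix: -dom
Example: stardom (star + -dom)
Meaning = state / realm


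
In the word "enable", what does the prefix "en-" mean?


Prefix: en-
As in: enable -> en- + able
Meaning = cause to / put into


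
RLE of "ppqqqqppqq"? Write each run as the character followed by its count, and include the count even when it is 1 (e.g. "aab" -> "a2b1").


String: "ppqqqqppqq"
Scanning for consecutive runs:
  'p' x 2
  'q' x 4
  'p' x 2
  'q' x 2
RLE = "p2q4p2q2"


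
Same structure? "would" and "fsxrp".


Pattern of "would": [0, 1, 2, 3, 4]
Pattern of "fsxrp": [0, 1, 2, 3, 4]
Patterns match
Same pattern = Yes


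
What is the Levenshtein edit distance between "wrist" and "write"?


Word 1: "wrist" (length 5)
Word 2: "write" (length 5)
One optimal edit sequence (insert/delete/substitute each cost 1):
  1. keep 'w'
  2. keep 'r'
  3. keep 'i'
  4. substitute 's' -> 't'  (+1)
  5. substitute 't' -> 'e'  (+1)
Total edit operations: 2
Edit distance = 2


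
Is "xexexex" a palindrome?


Word: "xexexex"
Reversed: "xexexex"
Forward == Backward? xexexex == xexexex
Palindrome = Yes


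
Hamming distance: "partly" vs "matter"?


Comparing character by character (same length = 6):
  Pos 0: 'p' vs 'm' !=
  Pos 1: 'a' vs 'a' =
  Pos 2: 'r' vs 't' !=
  Pos 3: 't' vs 't' =
  Pos 4: 'l' vs 'e' !=
  Pos 5: 'y' vs 'r' !=
Hamming distance = 4


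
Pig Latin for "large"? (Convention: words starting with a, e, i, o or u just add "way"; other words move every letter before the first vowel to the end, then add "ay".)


Word: "large"
Starts with consonant(s) → move to end, add 'ay'
Consonant cluster: "l"
Pig Latin = "argelay"


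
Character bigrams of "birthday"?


Word: "birthday" (length 8)
Number of bigrams = 8 - 2 + 1 = 7
  Position 0: "bi"
  Position 1: "ir"
  Position 2: "rt"
  Position 3: "th"
  Position 4: "hd"
  Position 5: "da"
  Position 6: "ay"
Bigrams = "bi", "ir", "rt", "th", "hd", "da", "ay"


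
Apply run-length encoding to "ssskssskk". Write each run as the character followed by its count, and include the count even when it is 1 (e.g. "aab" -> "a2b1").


String: "ssskssskk"
Scanning for consecutive runs:
  's' x 3
  'k' x 1
  's' x 3
  'k' x 2
RLE = "s3k1s3k2"


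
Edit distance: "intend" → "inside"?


Word 1: "intend" (length 6)
Word 2: "inside" (length 6)
One optimal edit sequence (insert/delete/substitute each cost 1):
  1. keep 'i'
  2. keep 'n'
  3. substitute 't' -> 's'  (+1)
  4. substitute 'e' -> 'i'  (+1)
  5. substitute 'n' -> 'd'  (+1)
  6. substitute 'd' -> 'e'  (+1)
Total edit operations: 4
Edit distance = 4


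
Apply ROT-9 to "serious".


Word: "serious"
Shift: 9
Each letter → (letter + shift) mod 26:
  's' (18) + 9 = 1 → 'b'
  'e' (4) + 9 = 13 → 'n'
  'r' (17) + 9 = 0 → 'a'
  'i' (8) + 9 = 17 → 'r'
  'o' (14) + 9 = 23 → 'x'
  'u' (20) + 9 = 3 → 'd'
  's' (18) + 9 = 1 → 'b'
Result = "bnarxdb"


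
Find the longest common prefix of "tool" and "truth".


Word 1: "tool"
Word 2: "truth"
Comparing from start:
  Pos 0: 't' == 't'
  Pos 1: 'o' != 'r' (stop)
LCP = "t" (length 1)


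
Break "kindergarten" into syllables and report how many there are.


Word: "kindergarten"
Syllable breakdown: kin / der / gar / ten
Counting: 4 parts
= 4 syllables


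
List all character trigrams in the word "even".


Word: "even" (length 4)
Number of trigrams = 4 - 3 + 1 = 2
  Position 0: "eve"
  Position 1: "ven"
Trigrams = "eve", "ven"


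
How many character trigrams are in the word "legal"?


Word: "legal" (length 5)
Number of 3-grams = length - 3 + 1 = 5 - 3 + 1
= 3


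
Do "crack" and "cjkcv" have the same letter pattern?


Pattern of "crack": [0, 1, 2, 0, 3]
Pattern of "cjkcv": [0, 1, 2, 0, 3]
Patterns match
Same pattern = Yes


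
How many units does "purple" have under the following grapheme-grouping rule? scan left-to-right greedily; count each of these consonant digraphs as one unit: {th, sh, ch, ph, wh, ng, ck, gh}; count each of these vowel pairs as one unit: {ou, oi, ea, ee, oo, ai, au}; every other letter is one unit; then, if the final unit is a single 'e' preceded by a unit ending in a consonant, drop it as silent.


Word: "purple" (6 letters)
Left-to-right scan:
  [1] 'p' (letter)
  [2] 'u' (letter)
  [3] 'r' (letter)
  [4] 'p' (letter)
  [5] 'l' (letter)
  [6] 'e' (letter)
Units from scan: 6
Final unit is 'e' after a consonant -> drop as silent (-1)
Sound units = 5 units


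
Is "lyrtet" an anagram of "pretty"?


Word 1: "pretty" → sorted: eprtty
Word 2: "lyrtet" → sorted: elrtty
Same letters? eprtty != elrtty
Anagram = No


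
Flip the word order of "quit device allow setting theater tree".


Original: "quit device allow setting theater tree"
Words (1..n): quit | device | allow | setting | theater | tree
Reversed (n..1): tree | theater | setting | allow | device | quit
Result = "tree theater setting allow device quit"


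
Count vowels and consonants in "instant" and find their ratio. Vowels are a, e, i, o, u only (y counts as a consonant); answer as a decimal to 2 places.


Word: "instant"
Vowels (a,e,i,o,u): 2
Consonants: 5
Ratio = 2/5
= 0.40


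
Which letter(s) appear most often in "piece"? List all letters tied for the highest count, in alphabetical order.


Word: "piece"
Letter counts:
  'c': 1
  'e': 2
  'i': 1
  'p': 1
Maximum count = 2
Most frequent = 'e' (2 times each)


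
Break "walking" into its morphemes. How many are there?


Word: "walking"
Morphemes: walk / -ing
Each morpheme carries meaning
= 2 morphemes


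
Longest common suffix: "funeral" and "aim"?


Word 1: "funeral"
Word 2: "aim"
Comparing from end:
  Pos -1: 'l' != 'm' (stop)
LCS = "" (length 0)


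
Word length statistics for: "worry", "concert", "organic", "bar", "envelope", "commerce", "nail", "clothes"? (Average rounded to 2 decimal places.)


Lengths: "worry"=5, "concert"=7, "organic"=7, "bar"=3, "envelope"=8, "commerce"=8, "nail"=4, "clothes"=7
Sum = 49, Count = 8
Average = 49/8 = 6.13
= avg=6.13, min=3, max=8


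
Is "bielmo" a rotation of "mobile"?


Word: "mobile", Candidate: "bielmo"
Method: check if candidate is substring of word+word
"mobilemobile" contains "bielmo"? No
Is rotation = No


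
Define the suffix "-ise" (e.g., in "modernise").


Suffix: -ise
Example: modernise = modern + -ise
Meaning = to make


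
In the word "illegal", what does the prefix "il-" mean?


Prefix: il-
As in: illegal -> il- + legal
Meaning = not


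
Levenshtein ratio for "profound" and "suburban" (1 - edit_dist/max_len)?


Word 1: "profound" (length 8)
Word 2: "suburban" (length 8)
One optimal edit sequence:
  1. substitute 'p' -> 's'  (+1)
  2. substitute 'r' -> 'u'  (+1)
  3. substitute 'o' -> 'b'  (+1)
  4. substitute 'f' -> 'u'  (+1)
  5. substitute 'o' -> 'r'  (+1)
  6. substitute 'u' -> 'b'  (+1)
  7. substitute 'n' -> 'a'  (+1)
  8. substitute 'd' -> 'n'  (+1)
Edit distance = 8
Max length = max(8, 8) = 8
Similarity = 1 - 8/8
= 0.0000


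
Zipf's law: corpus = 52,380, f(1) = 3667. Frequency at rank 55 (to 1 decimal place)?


Zipf's law: f(r) = f(1) / r
f(1) = 3667
f(55) = 3667 / 55
= 66.7 occurrences


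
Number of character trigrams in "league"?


Word: "league" (length 6)
Number of 3-grams = length - 3 + 1 = 6 - 3 + 1
= 4


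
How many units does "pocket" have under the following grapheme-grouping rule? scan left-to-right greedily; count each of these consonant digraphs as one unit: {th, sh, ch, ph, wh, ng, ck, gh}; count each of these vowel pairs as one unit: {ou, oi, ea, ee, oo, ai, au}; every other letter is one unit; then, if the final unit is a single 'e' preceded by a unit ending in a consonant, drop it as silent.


Word: "pocket" (6 letters)
Left-to-right scan:
  1. 'p' (letter)
  2. 'o' (letter)
  3. 'ck' (digraph)
  4. 'e' (letter)
  5. 't' (letter)
Units from scan: 5
Sound units = 5 units


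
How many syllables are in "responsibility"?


Word: "responsibility"
Syllable breakdown: re-spon-si-bil-i-ty
Counting: 6 parts
= 6 syllables


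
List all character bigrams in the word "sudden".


Word: "sudden" (length 6)
Number of bigrams = 6 - 2 + 1 = 5
  Position 0: "su"
  Position 1: "ud"
  Position 2: "dd"
  Position 3: "de"
  Position 4: "en"
Bigrams = "su", "ud", "dd", "de", "en"


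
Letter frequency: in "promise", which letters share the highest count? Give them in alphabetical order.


Word: "promise"
Letter counts:
  'e': 1
  'i': 1
  'm': 1
  'o': 1
  'p': 1
  'r': 1
  's': 1
Maximum count = 1
Most frequent = 'e', 'i', 'm', 'o', 'p', 'r', 's' (1 time each)


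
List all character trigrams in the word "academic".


Word: "academic" (length 8)
Number of trigrams = 8 - 3 + 1 = 6
  Position 0: "aca"
  Position 1: "cad"
  Position 2: "ade"
  Position 3: "dem"
  Position 4: "emi"
  Position 5: "mic"
Trigrams = "aca", "cad", "ade", "dem", "emi", "mic"


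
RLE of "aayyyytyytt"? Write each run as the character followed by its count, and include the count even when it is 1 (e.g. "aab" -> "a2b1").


String: "aayyyytyytt"
Scanning for consecutive runs:
  'a' x 2
  'y' x 4
  't' x 1
  'y' x 2
  't' x 2
RLE = "a2y4t1y2t2"


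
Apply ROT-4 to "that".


Word: "that"
Shift: 4
Each letter → (letter + shift) mod 26:
  't' (19) + 4 = 23 → 'x'
  'h' (7) + 4 = 11 → 'l'
  'a' (0) + 4 = 4 → 'e'
  't' (19) + 4 = 23 → 'x'
Result = "xlex"


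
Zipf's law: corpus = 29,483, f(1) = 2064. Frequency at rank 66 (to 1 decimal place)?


Zipf's law: f(r) = f(1) / r
f(1) = 2064
f(66) = 2064 / 66
= 31.3 occurrences


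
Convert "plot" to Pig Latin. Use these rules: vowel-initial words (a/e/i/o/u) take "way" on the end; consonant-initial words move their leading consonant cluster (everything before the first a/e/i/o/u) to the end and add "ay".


Word: "plot"
Starts with consonant(s) → move to end, add 'ay'
Consonant cluster: "pl"
Pig Latin = "otplay"


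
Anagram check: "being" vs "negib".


Word 1: "being" → sorted: begin
Word 2: "negib" → sorted: begin
Same letters? begin == begin
Anagram = Yes


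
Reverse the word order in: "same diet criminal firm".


Original: "same diet criminal firm"
Words (1..n): same | diet | criminal | firm
Reversed (n..1): firm | criminal | diet | same
Result = "firm criminal diet same"


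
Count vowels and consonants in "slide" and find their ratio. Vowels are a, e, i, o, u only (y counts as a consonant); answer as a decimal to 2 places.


Word: "slide"
Vowels (a,e,i,o,u): 2
Consonants: 3
Ratio = 2/3
= 0.67


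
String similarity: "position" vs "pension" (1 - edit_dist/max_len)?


Word 1: "position" (length 8)
Word 2: "pension" (length 7)
One optimal edit sequence:
  1. keep 'p'
  2. delete 'o'  (+1)
  3. substitute 's' -> 'e'  (+1)
  4. substitute 'i' -> 'n'  (+1)
  5. substitute 't' -> 's'  (+1)
  6. keep 'i'
  7. keep 'o'
  8. keep 'n'
Edit distance = 4
Max length = max(8, 7) = 8
Similarity = 1 - 4/8
= 0.5000


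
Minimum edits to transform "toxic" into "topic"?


Word 1: "toxic" (length 5)
Word 2: "topic" (length 5)
One optimal edit sequence (insert/delete/substitute each cost 1):
  1. keep 't'
  2. keep 'o'
  3. substitute 'x' -> 'p'  (+1)
  4. keep 'i'
  5. keep 'c'
Total edit operations: 1
Edit distance = 1


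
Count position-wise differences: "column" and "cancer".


Comparing character by character (same length = 6):
  Pos 0: 'c' vs 'c' =
  Pos 1: 'o' vs 'a' !=
  Pos 2: 'l' vs 'n' !=
  Pos 3: 'u' vs 'c' !=
  Pos 4: 'm' vs 'e' !=
  Pos 5: 'n' vs 'r' !=
Hamming distance = 5


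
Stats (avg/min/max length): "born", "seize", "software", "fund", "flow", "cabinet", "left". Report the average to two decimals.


Lengths: "born"=4, "seize"=5, "software"=8, "fund"=4, "flow"=4, "cabinet"=7, "left"=4
Sum = 36, Count = 7
Average = 36/7 = 5.14
= avg=5.14, min=4, max=8


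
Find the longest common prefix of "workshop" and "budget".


Word 1: "workshop"
Word 2: "budget"
Comparing from start:
  Pos 0: 'w' != 'b' (stop)
LCP = "" (length 0)


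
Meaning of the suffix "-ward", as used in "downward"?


Suffix: -ward
Example: downward (down + -ward)
Meaning = in the direction of


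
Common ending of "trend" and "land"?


Word 1: "trend"
Word 2: "land"
Comparing from end:
  Pos -1: 'd' == 'd'
  Pos -2: 'n' == 'n'
  Pos -3: 'e' != 'a' (stop)
LCS = "nd" (length 2)


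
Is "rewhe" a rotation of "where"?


Word: "where", Candidate: "rewhe"
Method: check if candidate is substring of word+word
"wherewhere" contains "rewhe"? Yes
Is rotation = Yes


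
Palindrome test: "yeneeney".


Word: "yeneeney"
Reversed: "yeneeney"
Forward == Backward? yeneeney == yeneeney
Palindrome = Yes


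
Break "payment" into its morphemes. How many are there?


Word: "payment"
Morphemes: pay | -ment
Each morpheme carries meaning
= 2 morphemes


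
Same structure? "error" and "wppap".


Pattern of "error": [0, 1, 1, 2, 1]
Pattern of "wppap": [0, 1, 1, 2, 1]
Patterns match
Same pattern = Yes


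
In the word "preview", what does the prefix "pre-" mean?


Prefix: pre-
Example: preview = pre- + view
Meaning = before


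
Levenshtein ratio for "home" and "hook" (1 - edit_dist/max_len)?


Word 1: "home" (length 4)
Word 2: "hook" (length 4)
One optimal edit sequence:
  1. keep 'h'
  2. keep 'o'
  3. substitute 'm' -> 'o'  (+1)
  4. substitute 'e' -> 'k'  (+1)
Edit distance = 2
Max length = max(4, 4) = 4
Similarity = 1 - 2/4
= 0.5000


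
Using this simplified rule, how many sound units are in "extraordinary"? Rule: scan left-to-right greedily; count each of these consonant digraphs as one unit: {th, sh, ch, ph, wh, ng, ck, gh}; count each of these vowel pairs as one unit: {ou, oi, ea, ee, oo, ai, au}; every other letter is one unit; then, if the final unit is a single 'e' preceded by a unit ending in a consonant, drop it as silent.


Word: "extraordinary" (13 letters)
Left-to-right scan:
  [1] 'e' (letter)
  [2] 'x' (letter)
  [3] 't' (letter)
  [4] 'r' (letter)
  [5] 'a' (letter)
  [6] 'o' (letter)
  [7] 'r' (letter)
  [8] 'd' (letter)
  [9] 'i' (letter)
  [10] 'n' (letter)
  [11] 'a' (letter)
  [12] 'r' (letter)
  [13] 'y' (letter)
Units from scan: 13
Sound units = 13 units


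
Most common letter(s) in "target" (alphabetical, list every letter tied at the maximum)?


Word: "target"
Letter counts:
  'a': 1
  'e': 1
  'g': 1
  'r': 1
  't': 2
Maximum count = 2
Most frequent = 't' (2 times each)


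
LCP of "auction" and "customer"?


Word 1: "auction"
Word 2: "customer"
Comparing from start:
  Pos 0: 'a' != 'c' (stop)
LCP = "" (length 0)


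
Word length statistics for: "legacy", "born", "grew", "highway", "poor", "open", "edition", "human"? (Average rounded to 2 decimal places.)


Lengths: "legacy"=6, "born"=4, "grew"=4, "highway"=7, "poor"=4, "open"=4, "edition"=7, "human"=5
Sum = 41, Count = 8
Average = 41/8 = 5.13
= avg=5.13, min=4, max=7


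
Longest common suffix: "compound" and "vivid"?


Word 1: "compound"
Word 2: "vivid"
Comparing from end:
  Pos -1: 'd' == 'd'
  Pos -2: 'n' != 'i' (stop)
LCS = "d" (length 1)


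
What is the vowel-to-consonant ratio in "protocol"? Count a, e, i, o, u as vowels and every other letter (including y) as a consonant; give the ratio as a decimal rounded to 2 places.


Word: "protocol"
Vowels (a,e,i,o,u): 3
Consonants: 5
Ratio = 3/5
= 0.60
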